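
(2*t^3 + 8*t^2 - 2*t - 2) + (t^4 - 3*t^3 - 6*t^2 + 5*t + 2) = t^4 - t^3 + 2*t^2 + 3*t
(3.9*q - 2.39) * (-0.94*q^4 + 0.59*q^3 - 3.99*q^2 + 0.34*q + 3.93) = -3.666*q^5 + 4.5476*q^4 - 16.9711*q^3 + 10.8621*q^2 + 14.5144*q - 9.3927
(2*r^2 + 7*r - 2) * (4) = 8*r^2 + 28*r - 8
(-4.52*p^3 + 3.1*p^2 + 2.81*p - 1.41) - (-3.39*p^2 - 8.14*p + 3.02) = -4.52*p^3 + 6.49*p^2 + 10.95*p - 4.43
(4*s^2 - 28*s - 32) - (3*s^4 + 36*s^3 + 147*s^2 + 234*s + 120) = -3*s^4 - 36*s^3 - 143*s^2 - 262*s - 152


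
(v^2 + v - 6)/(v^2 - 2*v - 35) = (-v^2 - v + 6)/(-v^2 + 2*v + 35)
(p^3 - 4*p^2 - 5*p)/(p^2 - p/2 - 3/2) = 2*p*(p - 5)/(2*p - 3)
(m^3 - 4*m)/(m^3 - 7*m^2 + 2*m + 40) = m*(m - 2)/(m^2 - 9*m + 20)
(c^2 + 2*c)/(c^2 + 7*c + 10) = c/(c + 5)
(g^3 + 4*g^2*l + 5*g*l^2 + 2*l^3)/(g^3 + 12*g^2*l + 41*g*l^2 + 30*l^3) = (g^2 + 3*g*l + 2*l^2)/(g^2 + 11*g*l + 30*l^2)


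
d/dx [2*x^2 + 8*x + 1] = 4*x + 8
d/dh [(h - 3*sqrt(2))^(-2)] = -2/(h - 3*sqrt(2))^3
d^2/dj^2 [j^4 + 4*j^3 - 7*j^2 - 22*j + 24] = 12*j^2 + 24*j - 14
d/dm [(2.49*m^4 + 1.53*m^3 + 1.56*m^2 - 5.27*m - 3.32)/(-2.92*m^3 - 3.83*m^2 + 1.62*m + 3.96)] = (-7.2708*m^6 - 19.0734*m^5 + 10.7967*m^4 + 13.622*m^3 - 28.5637*m^2 - 13.076*m - 15.4908)/(8.5264*m^6 + 22.3672*m^5 + 5.2081*m^4 - 35.5356*m^3 - 27.7092*m^2 + 12.8304*m + 15.6816)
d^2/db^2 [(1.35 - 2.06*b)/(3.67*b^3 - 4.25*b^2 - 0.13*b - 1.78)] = (-166.475604*b^5 + 410.98128*b^4 - 413.289152*b^3 - 19.044132*b^2 + 150.89271*b - 19.426502)/(49.430863*b^9 - 171.728475*b^8 + 193.615254*b^7 - 136.523501*b^6 + 159.722994*b^5 - 91.573797*b^4 + 28.981187*b^3 - 40.487346*b^2 - 1.235676*b - 5.639752)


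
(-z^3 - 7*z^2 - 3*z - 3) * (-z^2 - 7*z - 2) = z^5 + 14*z^4 + 54*z^3 + 38*z^2 + 27*z + 6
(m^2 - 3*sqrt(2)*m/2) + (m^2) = 2*m^2 - 3*sqrt(2)*m/2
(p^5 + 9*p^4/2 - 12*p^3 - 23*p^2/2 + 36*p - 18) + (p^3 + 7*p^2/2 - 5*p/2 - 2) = p^5 + 9*p^4/2 - 11*p^3 - 8*p^2 + 67*p/2 - 20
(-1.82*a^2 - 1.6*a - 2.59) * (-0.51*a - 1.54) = 0.9282*a^3 + 3.6188*a^2 + 3.7849*a + 3.9886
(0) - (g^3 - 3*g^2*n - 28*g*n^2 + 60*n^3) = -g^3 + 3*g^2*n + 28*g*n^2 - 60*n^3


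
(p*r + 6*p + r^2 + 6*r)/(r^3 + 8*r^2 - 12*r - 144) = (p + r)/(r^2 + 2*r - 24)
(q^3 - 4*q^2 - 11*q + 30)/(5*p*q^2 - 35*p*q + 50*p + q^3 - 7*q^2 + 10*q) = (q + 3)/(5*p + q)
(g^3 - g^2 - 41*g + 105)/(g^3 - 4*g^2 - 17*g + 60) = (g + 7)/(g + 4)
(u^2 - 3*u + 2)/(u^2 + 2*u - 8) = (u - 1)/(u + 4)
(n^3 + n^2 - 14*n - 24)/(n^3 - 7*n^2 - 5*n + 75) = (n^2 - 2*n - 8)/(n^2 - 10*n + 25)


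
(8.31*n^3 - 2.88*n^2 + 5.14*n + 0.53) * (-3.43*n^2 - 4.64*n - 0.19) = -28.5033*n^5 - 28.68*n^4 - 5.8459*n^3 - 25.1203*n^2 - 3.4358*n - 0.1007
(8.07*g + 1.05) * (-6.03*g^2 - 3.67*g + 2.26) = -48.6621*g^3 - 35.9484*g^2 + 14.3847*g + 2.373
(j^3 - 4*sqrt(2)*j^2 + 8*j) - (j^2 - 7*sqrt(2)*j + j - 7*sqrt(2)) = j^3 - 4*sqrt(2)*j^2 - j^2 + 7*j + 7*sqrt(2)*j + 7*sqrt(2)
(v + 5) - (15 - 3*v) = 4*v - 10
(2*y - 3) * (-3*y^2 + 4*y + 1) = -6*y^3 + 17*y^2 - 10*y - 3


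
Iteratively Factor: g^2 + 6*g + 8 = (g + 4)*(g + 2)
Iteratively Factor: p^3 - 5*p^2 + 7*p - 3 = (p - 1)*(p^2 - 4*p + 3) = (p - 1)^2*(p - 3)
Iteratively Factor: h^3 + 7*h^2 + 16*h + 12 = (h + 2)*(h^2 + 5*h + 6) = (h + 2)*(h + 3)*(h + 2)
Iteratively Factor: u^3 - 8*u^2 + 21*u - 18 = (u - 3)*(u^2 - 5*u + 6) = (u - 3)^2*(u - 2)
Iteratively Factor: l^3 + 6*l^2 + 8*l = (l + 2)*(l^2 + 4*l) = l*(l + 2)*(l + 4)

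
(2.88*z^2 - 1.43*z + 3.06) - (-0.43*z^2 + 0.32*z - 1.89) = 3.31*z^2 - 1.75*z + 4.95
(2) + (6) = 8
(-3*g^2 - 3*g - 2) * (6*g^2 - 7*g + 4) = -18*g^4 + 3*g^3 - 3*g^2 + 2*g - 8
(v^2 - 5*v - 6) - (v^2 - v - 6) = -4*v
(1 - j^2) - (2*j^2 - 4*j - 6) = -3*j^2 + 4*j + 7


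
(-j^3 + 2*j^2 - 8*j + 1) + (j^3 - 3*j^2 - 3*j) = -j^2 - 11*j + 1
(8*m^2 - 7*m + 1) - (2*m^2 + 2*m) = 6*m^2 - 9*m + 1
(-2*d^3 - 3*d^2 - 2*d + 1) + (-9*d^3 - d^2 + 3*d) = -11*d^3 - 4*d^2 + d + 1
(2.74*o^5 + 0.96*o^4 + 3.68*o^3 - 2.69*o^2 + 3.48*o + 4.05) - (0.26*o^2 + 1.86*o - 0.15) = 2.74*o^5 + 0.96*o^4 + 3.68*o^3 - 2.95*o^2 + 1.62*o + 4.2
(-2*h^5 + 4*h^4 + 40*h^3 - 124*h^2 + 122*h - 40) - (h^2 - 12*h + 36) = -2*h^5 + 4*h^4 + 40*h^3 - 125*h^2 + 134*h - 76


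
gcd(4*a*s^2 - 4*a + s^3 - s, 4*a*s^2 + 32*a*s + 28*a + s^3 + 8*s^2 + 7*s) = 4*a*s + 4*a + s^2 + s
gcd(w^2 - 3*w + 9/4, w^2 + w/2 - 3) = w - 3/2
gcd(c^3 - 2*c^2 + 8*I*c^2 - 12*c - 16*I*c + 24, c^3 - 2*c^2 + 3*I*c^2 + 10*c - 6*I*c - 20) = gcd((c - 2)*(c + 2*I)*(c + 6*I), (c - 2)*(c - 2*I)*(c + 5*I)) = c - 2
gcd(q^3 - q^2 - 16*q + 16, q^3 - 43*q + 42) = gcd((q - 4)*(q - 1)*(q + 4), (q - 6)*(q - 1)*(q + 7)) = q - 1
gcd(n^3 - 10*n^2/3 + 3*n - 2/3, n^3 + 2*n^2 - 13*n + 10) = n^2 - 3*n + 2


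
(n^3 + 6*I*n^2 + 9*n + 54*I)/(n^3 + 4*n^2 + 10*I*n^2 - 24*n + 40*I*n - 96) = (n^2 + 9)/(n^2 + 4*n*(1 + I) + 16*I)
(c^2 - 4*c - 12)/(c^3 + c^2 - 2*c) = (c - 6)/(c*(c - 1))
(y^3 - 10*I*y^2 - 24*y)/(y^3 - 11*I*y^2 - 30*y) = (y - 4*I)/(y - 5*I)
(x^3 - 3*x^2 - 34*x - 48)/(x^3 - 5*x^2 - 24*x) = (x + 2)/x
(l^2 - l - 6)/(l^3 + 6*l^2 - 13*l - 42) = 1/(l + 7)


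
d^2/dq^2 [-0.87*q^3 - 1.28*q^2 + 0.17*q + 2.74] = -5.22*q - 2.56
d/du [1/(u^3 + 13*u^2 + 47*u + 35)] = (-3*u^2 - 26*u - 47)/(u^3 + 13*u^2 + 47*u + 35)^2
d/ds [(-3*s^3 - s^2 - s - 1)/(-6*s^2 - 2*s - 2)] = s*(9*s^3 + 6*s^2 + 7*s - 4)/(2*(9*s^4 + 6*s^3 + 7*s^2 + 2*s + 1))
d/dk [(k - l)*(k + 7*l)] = 2*k + 6*l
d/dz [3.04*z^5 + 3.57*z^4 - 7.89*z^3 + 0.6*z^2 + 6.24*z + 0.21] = 15.2*z^4 + 14.28*z^3 - 23.67*z^2 + 1.2*z + 6.24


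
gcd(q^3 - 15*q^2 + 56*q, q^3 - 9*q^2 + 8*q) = q^2 - 8*q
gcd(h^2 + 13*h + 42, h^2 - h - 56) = h + 7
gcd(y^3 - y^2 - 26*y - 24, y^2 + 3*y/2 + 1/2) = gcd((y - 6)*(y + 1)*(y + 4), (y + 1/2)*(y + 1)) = y + 1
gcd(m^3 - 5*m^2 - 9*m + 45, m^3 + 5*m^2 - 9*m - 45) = m^2 - 9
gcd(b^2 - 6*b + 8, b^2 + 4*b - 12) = b - 2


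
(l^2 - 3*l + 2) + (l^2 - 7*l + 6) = 2*l^2 - 10*l + 8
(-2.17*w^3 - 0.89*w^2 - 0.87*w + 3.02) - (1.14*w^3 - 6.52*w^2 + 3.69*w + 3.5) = -3.31*w^3 + 5.63*w^2 - 4.56*w - 0.48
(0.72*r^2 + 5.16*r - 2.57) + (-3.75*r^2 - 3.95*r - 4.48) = -3.03*r^2 + 1.21*r - 7.05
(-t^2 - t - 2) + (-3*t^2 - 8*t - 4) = -4*t^2 - 9*t - 6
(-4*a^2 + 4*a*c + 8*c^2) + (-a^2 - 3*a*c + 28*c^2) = -5*a^2 + a*c + 36*c^2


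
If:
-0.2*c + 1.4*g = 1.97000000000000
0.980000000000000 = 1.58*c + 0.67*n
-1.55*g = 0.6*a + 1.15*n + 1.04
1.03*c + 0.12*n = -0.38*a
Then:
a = -2.94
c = 1.26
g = 1.59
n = -1.51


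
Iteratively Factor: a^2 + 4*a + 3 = (a + 1)*(a + 3)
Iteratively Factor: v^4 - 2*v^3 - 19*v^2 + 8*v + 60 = (v - 5)*(v^3 + 3*v^2 - 4*v - 12) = (v - 5)*(v - 2)*(v^2 + 5*v + 6) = (v - 5)*(v - 2)*(v + 3)*(v + 2)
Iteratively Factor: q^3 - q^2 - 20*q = (q + 4)*(q^2 - 5*q) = q*(q + 4)*(q - 5)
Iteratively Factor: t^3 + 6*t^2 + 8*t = (t + 2)*(t^2 + 4*t) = t*(t + 2)*(t + 4)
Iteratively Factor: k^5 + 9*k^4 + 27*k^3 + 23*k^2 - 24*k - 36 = (k - 1)*(k^4 + 10*k^3 + 37*k^2 + 60*k + 36) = (k - 1)*(k + 3)*(k^3 + 7*k^2 + 16*k + 12) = (k - 1)*(k + 2)*(k + 3)*(k^2 + 5*k + 6) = (k - 1)*(k + 2)^2*(k + 3)*(k + 3)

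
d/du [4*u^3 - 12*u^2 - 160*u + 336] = 12*u^2 - 24*u - 160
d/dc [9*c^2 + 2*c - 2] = 18*c + 2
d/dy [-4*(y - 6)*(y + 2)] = 16 - 8*y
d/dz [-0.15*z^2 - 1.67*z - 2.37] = -0.3*z - 1.67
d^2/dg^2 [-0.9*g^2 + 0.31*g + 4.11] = -1.80000000000000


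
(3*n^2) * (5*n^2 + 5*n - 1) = 15*n^4 + 15*n^3 - 3*n^2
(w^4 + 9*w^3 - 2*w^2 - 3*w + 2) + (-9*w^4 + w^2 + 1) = -8*w^4 + 9*w^3 - w^2 - 3*w + 3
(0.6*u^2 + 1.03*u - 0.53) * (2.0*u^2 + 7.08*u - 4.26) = 1.2*u^4 + 6.308*u^3 + 3.6764*u^2 - 8.1402*u + 2.2578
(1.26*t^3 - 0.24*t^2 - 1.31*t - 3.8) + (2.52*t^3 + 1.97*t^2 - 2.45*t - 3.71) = 3.78*t^3 + 1.73*t^2 - 3.76*t - 7.51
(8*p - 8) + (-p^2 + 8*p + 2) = -p^2 + 16*p - 6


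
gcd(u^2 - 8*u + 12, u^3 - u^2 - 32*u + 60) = u - 2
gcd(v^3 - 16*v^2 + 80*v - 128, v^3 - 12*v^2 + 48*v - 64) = v^2 - 8*v + 16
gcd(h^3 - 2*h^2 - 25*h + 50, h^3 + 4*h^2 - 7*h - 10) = h^2 + 3*h - 10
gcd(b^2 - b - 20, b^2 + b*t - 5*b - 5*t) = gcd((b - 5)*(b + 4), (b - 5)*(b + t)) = b - 5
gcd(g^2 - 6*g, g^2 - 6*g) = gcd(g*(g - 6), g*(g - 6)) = g^2 - 6*g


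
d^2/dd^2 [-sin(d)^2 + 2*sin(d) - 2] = -2*sin(d) - 2*cos(2*d)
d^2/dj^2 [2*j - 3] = 0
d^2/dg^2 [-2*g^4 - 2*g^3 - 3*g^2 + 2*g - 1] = -24*g^2 - 12*g - 6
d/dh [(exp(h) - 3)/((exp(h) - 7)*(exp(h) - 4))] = (-exp(2*h) + 6*exp(h) - 5)*exp(h)/(exp(4*h) - 22*exp(3*h) + 177*exp(2*h) - 616*exp(h) + 784)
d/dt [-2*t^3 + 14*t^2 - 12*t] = -6*t^2 + 28*t - 12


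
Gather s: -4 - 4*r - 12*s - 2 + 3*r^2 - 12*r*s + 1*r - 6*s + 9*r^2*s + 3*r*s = 3*r^2 - 3*r + s*(9*r^2 - 9*r - 18) - 6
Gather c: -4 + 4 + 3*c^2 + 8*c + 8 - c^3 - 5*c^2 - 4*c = -c^3 - 2*c^2 + 4*c + 8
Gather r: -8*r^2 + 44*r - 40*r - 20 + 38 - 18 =-8*r^2 + 4*r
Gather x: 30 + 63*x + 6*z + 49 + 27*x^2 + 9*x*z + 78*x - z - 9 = 27*x^2 + x*(9*z + 141) + 5*z + 70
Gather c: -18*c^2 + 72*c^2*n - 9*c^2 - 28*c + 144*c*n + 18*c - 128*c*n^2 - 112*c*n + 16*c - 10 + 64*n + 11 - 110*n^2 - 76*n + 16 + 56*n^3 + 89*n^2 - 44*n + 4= c^2*(72*n - 27) + c*(-128*n^2 + 32*n + 6) + 56*n^3 - 21*n^2 - 56*n + 21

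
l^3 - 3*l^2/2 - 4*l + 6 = (l - 2)*(l - 3/2)*(l + 2)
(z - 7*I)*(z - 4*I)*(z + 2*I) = z^3 - 9*I*z^2 - 6*z - 56*I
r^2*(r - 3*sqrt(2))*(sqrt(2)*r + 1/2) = sqrt(2)*r^4 - 11*r^3/2 - 3*sqrt(2)*r^2/2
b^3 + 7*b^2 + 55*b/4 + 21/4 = (b + 1/2)*(b + 3)*(b + 7/2)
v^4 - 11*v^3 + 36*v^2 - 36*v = v*(v - 6)*(v - 3)*(v - 2)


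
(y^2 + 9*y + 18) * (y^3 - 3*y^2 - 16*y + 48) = y^5 + 6*y^4 - 25*y^3 - 150*y^2 + 144*y + 864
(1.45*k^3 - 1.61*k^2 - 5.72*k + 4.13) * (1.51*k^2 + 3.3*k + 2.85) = 2.1895*k^5 + 2.3539*k^4 - 9.8177*k^3 - 17.2282*k^2 - 2.673*k + 11.7705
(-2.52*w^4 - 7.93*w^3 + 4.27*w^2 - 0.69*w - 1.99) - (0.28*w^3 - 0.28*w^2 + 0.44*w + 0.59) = -2.52*w^4 - 8.21*w^3 + 4.55*w^2 - 1.13*w - 2.58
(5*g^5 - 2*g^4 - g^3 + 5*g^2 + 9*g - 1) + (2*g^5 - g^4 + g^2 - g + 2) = 7*g^5 - 3*g^4 - g^3 + 6*g^2 + 8*g + 1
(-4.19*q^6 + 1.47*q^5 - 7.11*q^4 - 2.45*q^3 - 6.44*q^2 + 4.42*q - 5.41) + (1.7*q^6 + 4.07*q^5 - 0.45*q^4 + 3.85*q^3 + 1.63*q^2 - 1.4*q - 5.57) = -2.49*q^6 + 5.54*q^5 - 7.56*q^4 + 1.4*q^3 - 4.81*q^2 + 3.02*q - 10.98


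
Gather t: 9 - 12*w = 9 - 12*w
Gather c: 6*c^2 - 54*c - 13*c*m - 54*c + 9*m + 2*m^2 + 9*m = 6*c^2 + c*(-13*m - 108) + 2*m^2 + 18*m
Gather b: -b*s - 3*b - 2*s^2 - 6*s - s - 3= b*(-s - 3) - 2*s^2 - 7*s - 3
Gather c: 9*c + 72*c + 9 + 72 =81*c + 81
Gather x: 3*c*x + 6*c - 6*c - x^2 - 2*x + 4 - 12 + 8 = -x^2 + x*(3*c - 2)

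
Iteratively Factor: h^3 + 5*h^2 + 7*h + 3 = (h + 1)*(h^2 + 4*h + 3) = (h + 1)^2*(h + 3)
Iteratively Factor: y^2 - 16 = (y + 4)*(y - 4)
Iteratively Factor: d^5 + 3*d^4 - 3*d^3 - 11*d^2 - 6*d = (d + 1)*(d^4 + 2*d^3 - 5*d^2 - 6*d) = (d + 1)*(d + 3)*(d^3 - d^2 - 2*d) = d*(d + 1)*(d + 3)*(d^2 - d - 2) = d*(d + 1)^2*(d + 3)*(d - 2)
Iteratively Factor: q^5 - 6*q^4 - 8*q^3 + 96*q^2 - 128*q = (q)*(q^4 - 6*q^3 - 8*q^2 + 96*q - 128) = q*(q - 2)*(q^3 - 4*q^2 - 16*q + 64) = q*(q - 4)*(q - 2)*(q^2 - 16) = q*(q - 4)*(q - 2)*(q + 4)*(q - 4)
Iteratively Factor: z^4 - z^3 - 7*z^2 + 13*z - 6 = (z + 3)*(z^3 - 4*z^2 + 5*z - 2) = (z - 1)*(z + 3)*(z^2 - 3*z + 2) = (z - 1)^2*(z + 3)*(z - 2)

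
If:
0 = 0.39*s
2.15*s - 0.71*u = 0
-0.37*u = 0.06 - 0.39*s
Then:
No Solution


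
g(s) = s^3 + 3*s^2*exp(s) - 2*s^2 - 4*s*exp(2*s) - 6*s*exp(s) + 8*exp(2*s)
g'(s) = 3*s^2*exp(s) + 3*s^2 - 8*s*exp(2*s) - 4*s + 12*exp(2*s) - 6*exp(s)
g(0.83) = 17.13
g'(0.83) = 17.92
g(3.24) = -2913.01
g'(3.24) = -8405.98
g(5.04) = -282972.18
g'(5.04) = -664842.53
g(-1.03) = 1.67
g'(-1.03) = 8.88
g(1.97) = 4.78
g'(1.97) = -149.11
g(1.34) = 27.19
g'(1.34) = 16.35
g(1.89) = 14.76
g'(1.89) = -102.33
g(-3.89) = -87.71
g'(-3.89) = 61.78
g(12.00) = -1059506292028.83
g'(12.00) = -2225016924981.71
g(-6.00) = -287.64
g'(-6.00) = 132.25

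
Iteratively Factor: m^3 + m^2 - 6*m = (m - 2)*(m^2 + 3*m) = (m - 2)*(m + 3)*(m)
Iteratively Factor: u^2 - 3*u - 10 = (u - 5)*(u + 2)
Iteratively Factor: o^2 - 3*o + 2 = (o - 1)*(o - 2)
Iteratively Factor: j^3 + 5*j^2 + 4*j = (j)*(j^2 + 5*j + 4) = j*(j + 4)*(j + 1)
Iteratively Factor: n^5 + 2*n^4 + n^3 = (n)*(n^4 + 2*n^3 + n^2) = n^2*(n^3 + 2*n^2 + n) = n^3*(n^2 + 2*n + 1) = n^3*(n + 1)*(n + 1)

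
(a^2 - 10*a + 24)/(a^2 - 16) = (a - 6)/(a + 4)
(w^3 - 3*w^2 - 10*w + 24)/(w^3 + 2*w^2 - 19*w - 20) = (w^2 + w - 6)/(w^2 + 6*w + 5)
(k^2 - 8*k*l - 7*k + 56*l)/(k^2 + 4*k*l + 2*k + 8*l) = (k^2 - 8*k*l - 7*k + 56*l)/(k^2 + 4*k*l + 2*k + 8*l)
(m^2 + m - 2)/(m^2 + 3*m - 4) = (m + 2)/(m + 4)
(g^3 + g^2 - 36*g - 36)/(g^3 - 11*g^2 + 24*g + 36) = (g + 6)/(g - 6)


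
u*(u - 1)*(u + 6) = u^3 + 5*u^2 - 6*u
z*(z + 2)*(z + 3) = z^3 + 5*z^2 + 6*z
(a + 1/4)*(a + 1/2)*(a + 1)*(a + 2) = a^4 + 15*a^3/4 + 35*a^2/8 + 15*a/8 + 1/4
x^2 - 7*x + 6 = (x - 6)*(x - 1)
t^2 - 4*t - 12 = (t - 6)*(t + 2)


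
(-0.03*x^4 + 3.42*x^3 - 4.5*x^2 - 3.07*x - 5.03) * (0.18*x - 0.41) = -0.0054*x^5 + 0.6279*x^4 - 2.2122*x^3 + 1.2924*x^2 + 0.3533*x + 2.0623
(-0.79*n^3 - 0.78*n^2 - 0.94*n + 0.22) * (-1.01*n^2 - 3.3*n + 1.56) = 0.7979*n^5 + 3.3948*n^4 + 2.291*n^3 + 1.663*n^2 - 2.1924*n + 0.3432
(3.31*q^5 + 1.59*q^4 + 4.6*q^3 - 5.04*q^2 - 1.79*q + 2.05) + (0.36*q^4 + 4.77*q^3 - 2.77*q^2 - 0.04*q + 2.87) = 3.31*q^5 + 1.95*q^4 + 9.37*q^3 - 7.81*q^2 - 1.83*q + 4.92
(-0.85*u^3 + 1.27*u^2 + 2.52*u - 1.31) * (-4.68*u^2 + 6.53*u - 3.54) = 3.978*u^5 - 11.4941*u^4 - 0.491499999999998*u^3 + 18.0906*u^2 - 17.4751*u + 4.6374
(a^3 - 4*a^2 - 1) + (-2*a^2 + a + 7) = a^3 - 6*a^2 + a + 6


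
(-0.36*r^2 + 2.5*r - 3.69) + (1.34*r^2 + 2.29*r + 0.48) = 0.98*r^2 + 4.79*r - 3.21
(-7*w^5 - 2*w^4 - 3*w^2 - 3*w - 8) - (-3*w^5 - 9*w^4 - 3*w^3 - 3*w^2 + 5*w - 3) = -4*w^5 + 7*w^4 + 3*w^3 - 8*w - 5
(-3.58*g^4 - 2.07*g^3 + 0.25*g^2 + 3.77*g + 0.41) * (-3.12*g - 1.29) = 11.1696*g^5 + 11.0766*g^4 + 1.8903*g^3 - 12.0849*g^2 - 6.1425*g - 0.5289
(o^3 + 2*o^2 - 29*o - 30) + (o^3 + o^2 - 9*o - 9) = 2*o^3 + 3*o^2 - 38*o - 39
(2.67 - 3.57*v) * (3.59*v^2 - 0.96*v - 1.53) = -12.8163*v^3 + 13.0125*v^2 + 2.8989*v - 4.0851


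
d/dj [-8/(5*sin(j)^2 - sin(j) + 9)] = 8*(10*sin(j) - 1)*cos(j)/(5*sin(j)^2 - sin(j) + 9)^2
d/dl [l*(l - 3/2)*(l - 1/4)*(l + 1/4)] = 4*l^3 - 9*l^2/2 - l/8 + 3/32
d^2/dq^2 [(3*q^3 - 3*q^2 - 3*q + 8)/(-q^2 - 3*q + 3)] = 84*(-q^3 + 2*q^2 - 3*q - 1)/(q^6 + 9*q^5 + 18*q^4 - 27*q^3 - 54*q^2 + 81*q - 27)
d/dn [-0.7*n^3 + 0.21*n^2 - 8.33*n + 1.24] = -2.1*n^2 + 0.42*n - 8.33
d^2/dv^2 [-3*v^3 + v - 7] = -18*v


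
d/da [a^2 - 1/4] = 2*a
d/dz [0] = 0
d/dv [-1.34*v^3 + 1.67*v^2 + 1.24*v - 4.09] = -4.02*v^2 + 3.34*v + 1.24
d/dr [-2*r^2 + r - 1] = 1 - 4*r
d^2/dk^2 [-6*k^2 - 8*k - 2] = -12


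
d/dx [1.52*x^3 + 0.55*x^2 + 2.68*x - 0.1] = 4.56*x^2 + 1.1*x + 2.68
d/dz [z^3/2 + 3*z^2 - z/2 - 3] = 3*z^2/2 + 6*z - 1/2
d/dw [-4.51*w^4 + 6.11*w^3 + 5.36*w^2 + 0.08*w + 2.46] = -18.04*w^3 + 18.33*w^2 + 10.72*w + 0.08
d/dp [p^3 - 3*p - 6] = 3*p^2 - 3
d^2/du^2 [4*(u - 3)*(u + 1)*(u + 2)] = 24*u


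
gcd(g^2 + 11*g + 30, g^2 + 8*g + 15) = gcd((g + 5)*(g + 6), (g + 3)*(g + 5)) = g + 5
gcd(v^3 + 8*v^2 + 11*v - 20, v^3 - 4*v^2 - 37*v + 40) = v^2 + 4*v - 5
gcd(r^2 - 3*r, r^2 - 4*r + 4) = 1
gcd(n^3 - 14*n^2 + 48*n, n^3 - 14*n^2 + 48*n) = n^3 - 14*n^2 + 48*n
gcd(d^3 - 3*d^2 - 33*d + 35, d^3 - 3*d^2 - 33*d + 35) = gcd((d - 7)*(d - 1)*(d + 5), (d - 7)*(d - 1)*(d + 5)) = d^3 - 3*d^2 - 33*d + 35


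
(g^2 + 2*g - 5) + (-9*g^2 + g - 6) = -8*g^2 + 3*g - 11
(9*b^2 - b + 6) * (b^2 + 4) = 9*b^4 - b^3 + 42*b^2 - 4*b + 24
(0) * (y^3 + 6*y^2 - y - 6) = 0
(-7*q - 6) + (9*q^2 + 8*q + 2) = 9*q^2 + q - 4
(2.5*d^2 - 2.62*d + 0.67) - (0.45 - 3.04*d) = 2.5*d^2 + 0.42*d + 0.22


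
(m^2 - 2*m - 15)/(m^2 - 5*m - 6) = (-m^2 + 2*m + 15)/(-m^2 + 5*m + 6)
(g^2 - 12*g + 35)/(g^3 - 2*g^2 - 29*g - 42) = (g - 5)/(g^2 + 5*g + 6)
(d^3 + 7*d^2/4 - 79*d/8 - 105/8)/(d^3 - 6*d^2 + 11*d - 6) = (8*d^2 + 38*d + 35)/(8*(d^2 - 3*d + 2))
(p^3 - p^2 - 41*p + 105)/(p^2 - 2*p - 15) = (p^2 + 4*p - 21)/(p + 3)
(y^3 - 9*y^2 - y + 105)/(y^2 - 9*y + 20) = (y^2 - 4*y - 21)/(y - 4)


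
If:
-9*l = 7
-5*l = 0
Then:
No Solution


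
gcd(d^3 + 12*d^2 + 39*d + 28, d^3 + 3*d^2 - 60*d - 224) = d^2 + 11*d + 28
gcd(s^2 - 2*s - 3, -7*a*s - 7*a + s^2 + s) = s + 1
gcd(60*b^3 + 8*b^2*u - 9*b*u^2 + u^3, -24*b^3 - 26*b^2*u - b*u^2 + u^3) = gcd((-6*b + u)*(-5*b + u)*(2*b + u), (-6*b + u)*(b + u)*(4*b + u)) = -6*b + u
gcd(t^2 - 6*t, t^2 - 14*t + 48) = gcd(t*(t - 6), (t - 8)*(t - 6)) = t - 6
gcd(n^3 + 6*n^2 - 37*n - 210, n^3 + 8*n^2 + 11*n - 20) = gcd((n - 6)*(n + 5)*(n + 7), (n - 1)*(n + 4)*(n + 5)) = n + 5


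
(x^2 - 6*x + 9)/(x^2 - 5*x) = (x^2 - 6*x + 9)/(x*(x - 5))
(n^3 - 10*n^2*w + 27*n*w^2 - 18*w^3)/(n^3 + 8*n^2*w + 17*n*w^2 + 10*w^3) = (n^3 - 10*n^2*w + 27*n*w^2 - 18*w^3)/(n^3 + 8*n^2*w + 17*n*w^2 + 10*w^3)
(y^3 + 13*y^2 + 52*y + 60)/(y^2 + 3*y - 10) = (y^2 + 8*y + 12)/(y - 2)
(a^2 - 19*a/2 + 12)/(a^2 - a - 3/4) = 2*(a - 8)/(2*a + 1)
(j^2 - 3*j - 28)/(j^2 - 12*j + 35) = (j + 4)/(j - 5)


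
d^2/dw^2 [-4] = 0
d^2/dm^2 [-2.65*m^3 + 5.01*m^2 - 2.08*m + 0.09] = 10.02 - 15.9*m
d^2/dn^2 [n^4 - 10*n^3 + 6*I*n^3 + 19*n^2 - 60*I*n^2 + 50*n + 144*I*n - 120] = 12*n^2 + n*(-60 + 36*I) + 38 - 120*I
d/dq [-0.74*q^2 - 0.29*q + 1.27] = -1.48*q - 0.29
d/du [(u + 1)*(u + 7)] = 2*u + 8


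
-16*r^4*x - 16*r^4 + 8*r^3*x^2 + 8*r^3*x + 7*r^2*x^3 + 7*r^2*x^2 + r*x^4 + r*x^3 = (-r + x)*(4*r + x)^2*(r*x + r)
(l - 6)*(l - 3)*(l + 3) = l^3 - 6*l^2 - 9*l + 54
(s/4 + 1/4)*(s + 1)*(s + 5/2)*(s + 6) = s^4/4 + 21*s^3/8 + 33*s^2/4 + 77*s/8 + 15/4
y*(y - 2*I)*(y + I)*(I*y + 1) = I*y^4 + 2*y^3 + I*y^2 + 2*y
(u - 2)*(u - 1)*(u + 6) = u^3 + 3*u^2 - 16*u + 12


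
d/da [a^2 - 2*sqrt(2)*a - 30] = 2*a - 2*sqrt(2)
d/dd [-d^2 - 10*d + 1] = -2*d - 10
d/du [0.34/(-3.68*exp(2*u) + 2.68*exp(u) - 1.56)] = (2.5024*exp(u) - 0.9112)*exp(u)/(3.68*exp(2*u) - 2.68*exp(u) + 1.56)^2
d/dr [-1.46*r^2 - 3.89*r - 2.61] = -2.92*r - 3.89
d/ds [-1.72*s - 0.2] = -1.72000000000000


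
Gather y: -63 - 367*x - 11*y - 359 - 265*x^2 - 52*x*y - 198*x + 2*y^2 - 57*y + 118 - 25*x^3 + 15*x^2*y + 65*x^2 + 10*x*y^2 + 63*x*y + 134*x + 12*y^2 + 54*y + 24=-25*x^3 - 200*x^2 - 431*x + y^2*(10*x + 14) + y*(15*x^2 + 11*x - 14) - 280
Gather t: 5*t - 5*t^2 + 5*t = -5*t^2 + 10*t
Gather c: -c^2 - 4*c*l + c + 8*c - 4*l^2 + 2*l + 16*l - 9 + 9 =-c^2 + c*(9 - 4*l) - 4*l^2 + 18*l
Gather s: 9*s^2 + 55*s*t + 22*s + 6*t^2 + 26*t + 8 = 9*s^2 + s*(55*t + 22) + 6*t^2 + 26*t + 8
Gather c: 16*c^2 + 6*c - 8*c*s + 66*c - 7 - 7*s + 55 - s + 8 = 16*c^2 + c*(72 - 8*s) - 8*s + 56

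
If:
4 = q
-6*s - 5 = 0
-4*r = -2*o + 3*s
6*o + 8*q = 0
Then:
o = -16/3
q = 4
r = -49/24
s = -5/6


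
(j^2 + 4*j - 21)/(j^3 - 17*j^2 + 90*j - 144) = (j + 7)/(j^2 - 14*j + 48)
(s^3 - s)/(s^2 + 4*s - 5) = s*(s + 1)/(s + 5)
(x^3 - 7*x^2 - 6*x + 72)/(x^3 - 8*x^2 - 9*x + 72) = (x^2 - 10*x + 24)/(x^2 - 11*x + 24)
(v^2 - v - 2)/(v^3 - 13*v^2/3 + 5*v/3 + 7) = 3*(v - 2)/(3*v^2 - 16*v + 21)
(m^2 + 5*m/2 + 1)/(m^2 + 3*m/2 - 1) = (2*m + 1)/(2*m - 1)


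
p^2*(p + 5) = p^3 + 5*p^2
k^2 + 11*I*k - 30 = (k + 5*I)*(k + 6*I)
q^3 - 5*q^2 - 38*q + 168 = (q - 7)*(q - 4)*(q + 6)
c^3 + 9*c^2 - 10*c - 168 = (c - 4)*(c + 6)*(c + 7)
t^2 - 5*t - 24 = (t - 8)*(t + 3)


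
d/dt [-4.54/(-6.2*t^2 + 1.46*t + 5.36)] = (6.6284 - 56.296*t)/(-6.2*t^2 + 1.46*t + 5.36)^2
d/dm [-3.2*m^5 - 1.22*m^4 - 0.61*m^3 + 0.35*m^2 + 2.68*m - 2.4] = -16.0*m^4 - 4.88*m^3 - 1.83*m^2 + 0.7*m + 2.68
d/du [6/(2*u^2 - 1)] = -24*u/(2*u^2 - 1)^2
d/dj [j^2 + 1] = 2*j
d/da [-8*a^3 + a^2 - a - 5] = -24*a^2 + 2*a - 1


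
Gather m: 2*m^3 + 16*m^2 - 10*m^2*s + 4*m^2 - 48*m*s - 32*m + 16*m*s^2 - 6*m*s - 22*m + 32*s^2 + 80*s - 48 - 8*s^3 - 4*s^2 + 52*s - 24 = 2*m^3 + m^2*(20 - 10*s) + m*(16*s^2 - 54*s - 54) - 8*s^3 + 28*s^2 + 132*s - 72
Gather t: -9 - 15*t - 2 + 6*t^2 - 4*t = 6*t^2 - 19*t - 11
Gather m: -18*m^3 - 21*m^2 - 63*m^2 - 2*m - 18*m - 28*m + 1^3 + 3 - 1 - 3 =-18*m^3 - 84*m^2 - 48*m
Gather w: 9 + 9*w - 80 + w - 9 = 10*w - 80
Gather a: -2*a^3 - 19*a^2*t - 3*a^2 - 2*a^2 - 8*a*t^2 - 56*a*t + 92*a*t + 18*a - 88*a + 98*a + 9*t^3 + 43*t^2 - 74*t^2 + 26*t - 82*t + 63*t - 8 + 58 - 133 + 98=-2*a^3 + a^2*(-19*t - 5) + a*(-8*t^2 + 36*t + 28) + 9*t^3 - 31*t^2 + 7*t + 15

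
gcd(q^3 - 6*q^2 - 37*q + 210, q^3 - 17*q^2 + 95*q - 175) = q^2 - 12*q + 35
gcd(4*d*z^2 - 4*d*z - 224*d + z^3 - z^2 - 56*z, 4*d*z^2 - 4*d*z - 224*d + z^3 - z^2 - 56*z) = 4*d*z^2 - 4*d*z - 224*d + z^3 - z^2 - 56*z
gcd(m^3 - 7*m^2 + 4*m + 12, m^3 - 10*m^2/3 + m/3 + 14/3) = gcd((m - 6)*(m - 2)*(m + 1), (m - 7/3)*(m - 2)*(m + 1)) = m^2 - m - 2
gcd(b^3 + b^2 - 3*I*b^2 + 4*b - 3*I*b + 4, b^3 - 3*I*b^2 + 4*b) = b^2 - 3*I*b + 4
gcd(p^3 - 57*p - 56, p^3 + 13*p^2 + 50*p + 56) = p + 7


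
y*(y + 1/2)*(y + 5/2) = y^3 + 3*y^2 + 5*y/4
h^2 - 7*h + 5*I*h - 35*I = (h - 7)*(h + 5*I)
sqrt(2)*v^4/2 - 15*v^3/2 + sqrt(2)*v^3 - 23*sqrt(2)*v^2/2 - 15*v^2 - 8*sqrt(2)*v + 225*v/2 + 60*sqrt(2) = (v - 3)*(v + 5)*(v - 8*sqrt(2))*(sqrt(2)*v/2 + 1/2)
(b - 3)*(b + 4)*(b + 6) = b^3 + 7*b^2 - 6*b - 72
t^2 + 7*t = t*(t + 7)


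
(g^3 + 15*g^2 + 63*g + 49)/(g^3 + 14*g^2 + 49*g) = (g + 1)/g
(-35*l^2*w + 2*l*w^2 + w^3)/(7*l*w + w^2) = -5*l + w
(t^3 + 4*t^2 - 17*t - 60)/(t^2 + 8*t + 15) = t - 4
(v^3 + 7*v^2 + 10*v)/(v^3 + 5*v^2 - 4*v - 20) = v/(v - 2)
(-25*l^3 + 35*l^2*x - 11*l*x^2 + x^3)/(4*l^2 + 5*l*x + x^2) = (-25*l^3 + 35*l^2*x - 11*l*x^2 + x^3)/(4*l^2 + 5*l*x + x^2)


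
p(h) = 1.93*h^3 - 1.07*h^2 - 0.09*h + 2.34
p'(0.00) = -0.09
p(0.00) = 2.34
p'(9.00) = 449.64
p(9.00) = 1321.83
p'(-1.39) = 14.07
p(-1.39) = -4.79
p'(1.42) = 8.55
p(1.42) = 5.58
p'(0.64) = 0.91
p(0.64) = 2.35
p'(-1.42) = 14.62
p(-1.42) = -5.22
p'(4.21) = 93.52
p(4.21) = 127.01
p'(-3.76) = 89.81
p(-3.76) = -115.04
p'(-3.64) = 84.41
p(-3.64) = -104.59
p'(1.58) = 10.98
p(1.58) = 7.14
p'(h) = 5.79*h^2 - 2.14*h - 0.09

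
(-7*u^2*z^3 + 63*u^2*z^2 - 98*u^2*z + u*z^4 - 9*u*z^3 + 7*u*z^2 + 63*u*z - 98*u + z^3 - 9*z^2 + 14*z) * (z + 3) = -7*u^2*z^4 + 42*u^2*z^3 + 91*u^2*z^2 - 294*u^2*z + u*z^5 - 6*u*z^4 - 20*u*z^3 + 84*u*z^2 + 91*u*z - 294*u + z^4 - 6*z^3 - 13*z^2 + 42*z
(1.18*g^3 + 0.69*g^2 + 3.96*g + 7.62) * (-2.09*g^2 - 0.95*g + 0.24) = -2.4662*g^5 - 2.5631*g^4 - 8.6487*g^3 - 19.5222*g^2 - 6.2886*g + 1.8288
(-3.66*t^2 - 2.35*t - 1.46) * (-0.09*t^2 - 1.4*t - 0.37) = 0.3294*t^4 + 5.3355*t^3 + 4.7756*t^2 + 2.9135*t + 0.5402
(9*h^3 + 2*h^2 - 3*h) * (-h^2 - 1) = -9*h^5 - 2*h^4 - 6*h^3 - 2*h^2 + 3*h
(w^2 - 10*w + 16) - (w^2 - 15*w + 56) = 5*w - 40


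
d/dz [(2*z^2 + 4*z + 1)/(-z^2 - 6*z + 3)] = 2*(-4*z^2 + 7*z + 9)/(z^4 + 12*z^3 + 30*z^2 - 36*z + 9)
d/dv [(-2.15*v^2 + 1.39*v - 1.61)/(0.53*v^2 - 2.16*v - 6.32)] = (3.9073*v^2 + 28.8826*v - 12.2624)/(0.2809*v^4 - 2.2896*v^3 - 2.0336*v^2 + 27.3024*v + 39.9424)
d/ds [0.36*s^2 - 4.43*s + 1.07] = 0.72*s - 4.43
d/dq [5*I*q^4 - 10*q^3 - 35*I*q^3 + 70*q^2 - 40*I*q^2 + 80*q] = 20*I*q^3 + q^2*(-30 - 105*I) + q*(140 - 80*I) + 80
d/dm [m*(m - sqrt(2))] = 2*m - sqrt(2)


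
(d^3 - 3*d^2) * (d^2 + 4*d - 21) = d^5 + d^4 - 33*d^3 + 63*d^2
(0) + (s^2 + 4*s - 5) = s^2 + 4*s - 5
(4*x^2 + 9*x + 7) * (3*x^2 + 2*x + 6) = 12*x^4 + 35*x^3 + 63*x^2 + 68*x + 42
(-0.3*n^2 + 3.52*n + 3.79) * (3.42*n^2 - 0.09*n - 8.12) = -1.026*n^4 + 12.0654*n^3 + 15.081*n^2 - 28.9235*n - 30.7748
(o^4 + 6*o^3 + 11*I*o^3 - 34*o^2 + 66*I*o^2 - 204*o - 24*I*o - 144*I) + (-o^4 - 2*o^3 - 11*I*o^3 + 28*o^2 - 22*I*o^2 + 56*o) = 4*o^3 - 6*o^2 + 44*I*o^2 - 148*o - 24*I*o - 144*I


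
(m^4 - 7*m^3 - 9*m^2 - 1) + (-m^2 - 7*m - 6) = m^4 - 7*m^3 - 10*m^2 - 7*m - 7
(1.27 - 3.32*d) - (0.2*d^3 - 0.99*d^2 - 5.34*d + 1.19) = -0.2*d^3 + 0.99*d^2 + 2.02*d + 0.0800000000000001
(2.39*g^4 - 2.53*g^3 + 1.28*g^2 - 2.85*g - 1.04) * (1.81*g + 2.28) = 4.3259*g^5 + 0.869899999999999*g^4 - 3.4516*g^3 - 2.2401*g^2 - 8.3804*g - 2.3712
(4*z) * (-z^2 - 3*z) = -4*z^3 - 12*z^2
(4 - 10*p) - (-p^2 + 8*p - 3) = p^2 - 18*p + 7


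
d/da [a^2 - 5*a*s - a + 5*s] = 2*a - 5*s - 1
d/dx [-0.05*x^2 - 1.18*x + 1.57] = -0.1*x - 1.18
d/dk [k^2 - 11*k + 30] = 2*k - 11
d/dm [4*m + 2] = 4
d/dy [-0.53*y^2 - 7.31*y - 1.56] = -1.06*y - 7.31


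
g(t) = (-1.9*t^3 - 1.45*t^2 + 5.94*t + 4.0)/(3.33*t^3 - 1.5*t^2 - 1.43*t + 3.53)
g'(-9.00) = 0.01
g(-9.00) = -0.48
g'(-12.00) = 0.01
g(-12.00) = -0.51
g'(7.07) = 0.00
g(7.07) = -0.64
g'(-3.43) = 0.09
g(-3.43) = -0.30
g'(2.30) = -0.40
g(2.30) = -0.40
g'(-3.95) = 0.07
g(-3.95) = -0.34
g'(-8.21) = 0.01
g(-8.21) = -0.47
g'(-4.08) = 0.06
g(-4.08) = -0.35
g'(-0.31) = 1.62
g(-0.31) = 0.56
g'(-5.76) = 0.03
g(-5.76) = -0.42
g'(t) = (-9.99*t^2 + 3.0*t + 1.43)*(-1.9*t^3 - 1.45*t^2 + 5.94*t + 4.0)/(3.33*t^3 - 1.5*t^2 - 1.43*t + 3.53)^2 + (-5.7*t^2 - 2.9*t + 5.94)/(3.33*t^3 - 1.5*t^2 - 1.43*t + 3.53)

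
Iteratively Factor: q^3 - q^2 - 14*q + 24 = (q - 3)*(q^2 + 2*q - 8) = (q - 3)*(q - 2)*(q + 4)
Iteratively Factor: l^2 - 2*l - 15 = (l - 5)*(l + 3)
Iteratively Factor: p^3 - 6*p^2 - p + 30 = (p + 2)*(p^2 - 8*p + 15) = (p - 5)*(p + 2)*(p - 3)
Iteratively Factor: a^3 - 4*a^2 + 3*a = (a - 1)*(a^2 - 3*a) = a*(a - 1)*(a - 3)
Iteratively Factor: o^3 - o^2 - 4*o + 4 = (o - 2)*(o^2 + o - 2) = (o - 2)*(o - 1)*(o + 2)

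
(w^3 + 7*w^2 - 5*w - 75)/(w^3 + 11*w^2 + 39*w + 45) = (w^2 + 2*w - 15)/(w^2 + 6*w + 9)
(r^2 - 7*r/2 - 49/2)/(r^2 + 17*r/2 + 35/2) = (r - 7)/(r + 5)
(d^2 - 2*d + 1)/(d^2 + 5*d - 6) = (d - 1)/(d + 6)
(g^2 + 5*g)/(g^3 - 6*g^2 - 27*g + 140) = g/(g^2 - 11*g + 28)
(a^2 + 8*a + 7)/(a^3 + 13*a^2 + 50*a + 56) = (a + 1)/(a^2 + 6*a + 8)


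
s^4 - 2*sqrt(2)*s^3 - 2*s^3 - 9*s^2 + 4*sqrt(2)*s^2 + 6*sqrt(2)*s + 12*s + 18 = (s - 3)*(s + 1)*(s - 3*sqrt(2))*(s + sqrt(2))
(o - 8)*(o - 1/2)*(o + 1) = o^3 - 15*o^2/2 - 9*o/2 + 4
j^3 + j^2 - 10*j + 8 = (j - 2)*(j - 1)*(j + 4)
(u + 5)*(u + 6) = u^2 + 11*u + 30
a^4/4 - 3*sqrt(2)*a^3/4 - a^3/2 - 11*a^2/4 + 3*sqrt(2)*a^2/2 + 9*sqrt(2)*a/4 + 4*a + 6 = (a/2 + 1/2)*(a/2 + sqrt(2)/2)*(a - 3)*(a - 4*sqrt(2))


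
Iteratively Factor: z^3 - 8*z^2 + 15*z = (z)*(z^2 - 8*z + 15) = z*(z - 3)*(z - 5)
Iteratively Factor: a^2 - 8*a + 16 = (a - 4)*(a - 4)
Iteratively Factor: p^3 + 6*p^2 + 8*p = (p + 2)*(p^2 + 4*p) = (p + 2)*(p + 4)*(p)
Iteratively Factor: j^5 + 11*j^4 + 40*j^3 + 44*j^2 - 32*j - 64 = (j + 2)*(j^4 + 9*j^3 + 22*j^2 - 32) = (j + 2)^2*(j^3 + 7*j^2 + 8*j - 16) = (j - 1)*(j + 2)^2*(j^2 + 8*j + 16) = (j - 1)*(j + 2)^2*(j + 4)*(j + 4)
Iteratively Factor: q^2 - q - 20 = (q - 5)*(q + 4)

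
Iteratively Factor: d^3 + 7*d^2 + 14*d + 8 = (d + 2)*(d^2 + 5*d + 4) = (d + 1)*(d + 2)*(d + 4)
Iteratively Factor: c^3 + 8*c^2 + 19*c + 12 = (c + 1)*(c^2 + 7*c + 12) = (c + 1)*(c + 4)*(c + 3)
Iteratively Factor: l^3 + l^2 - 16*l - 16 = (l + 1)*(l^2 - 16) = (l + 1)*(l + 4)*(l - 4)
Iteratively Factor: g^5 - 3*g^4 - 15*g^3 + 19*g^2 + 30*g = (g)*(g^4 - 3*g^3 - 15*g^2 + 19*g + 30) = g*(g - 2)*(g^3 - g^2 - 17*g - 15) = g*(g - 2)*(g + 3)*(g^2 - 4*g - 5) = g*(g - 2)*(g + 1)*(g + 3)*(g - 5)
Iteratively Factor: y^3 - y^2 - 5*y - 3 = (y + 1)*(y^2 - 2*y - 3) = (y + 1)^2*(y - 3)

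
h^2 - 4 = (h - 2)*(h + 2)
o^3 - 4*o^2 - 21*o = o*(o - 7)*(o + 3)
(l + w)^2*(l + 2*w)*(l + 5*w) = l^4 + 9*l^3*w + 25*l^2*w^2 + 27*l*w^3 + 10*w^4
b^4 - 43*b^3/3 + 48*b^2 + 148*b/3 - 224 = (b - 8)*(b - 6)*(b - 7/3)*(b + 2)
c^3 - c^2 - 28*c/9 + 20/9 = (c - 2)*(c - 2/3)*(c + 5/3)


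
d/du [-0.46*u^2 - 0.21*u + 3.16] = -0.92*u - 0.21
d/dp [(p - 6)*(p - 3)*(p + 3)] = 3*p^2 - 12*p - 9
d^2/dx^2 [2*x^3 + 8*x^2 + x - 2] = 12*x + 16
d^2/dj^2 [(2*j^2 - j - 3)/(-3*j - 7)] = -184/(27*j^3 + 189*j^2 + 441*j + 343)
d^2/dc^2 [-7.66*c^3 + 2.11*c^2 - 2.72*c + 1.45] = 4.22 - 45.96*c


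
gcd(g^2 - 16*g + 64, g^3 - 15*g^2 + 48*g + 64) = g^2 - 16*g + 64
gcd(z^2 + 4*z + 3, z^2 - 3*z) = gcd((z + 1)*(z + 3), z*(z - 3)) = 1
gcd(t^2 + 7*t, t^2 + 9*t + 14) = t + 7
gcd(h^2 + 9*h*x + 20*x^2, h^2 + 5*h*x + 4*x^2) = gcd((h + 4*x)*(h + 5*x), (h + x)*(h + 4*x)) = h + 4*x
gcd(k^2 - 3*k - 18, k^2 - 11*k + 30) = k - 6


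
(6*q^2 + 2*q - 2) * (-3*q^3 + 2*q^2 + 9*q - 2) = -18*q^5 + 6*q^4 + 64*q^3 + 2*q^2 - 22*q + 4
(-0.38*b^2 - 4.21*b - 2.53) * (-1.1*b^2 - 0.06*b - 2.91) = 0.418*b^4 + 4.6538*b^3 + 4.1414*b^2 + 12.4029*b + 7.3623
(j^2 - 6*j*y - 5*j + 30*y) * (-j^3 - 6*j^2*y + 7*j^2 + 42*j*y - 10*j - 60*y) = -j^5 + 12*j^4 + 36*j^3*y^2 - 45*j^3 - 432*j^2*y^2 + 50*j^2 + 1620*j*y^2 - 1800*y^2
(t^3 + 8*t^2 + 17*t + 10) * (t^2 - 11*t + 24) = t^5 - 3*t^4 - 47*t^3 + 15*t^2 + 298*t + 240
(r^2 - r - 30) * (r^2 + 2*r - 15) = r^4 + r^3 - 47*r^2 - 45*r + 450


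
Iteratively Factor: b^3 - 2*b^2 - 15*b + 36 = (b - 3)*(b^2 + b - 12) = (b - 3)*(b + 4)*(b - 3)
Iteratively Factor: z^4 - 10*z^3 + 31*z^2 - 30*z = (z - 5)*(z^3 - 5*z^2 + 6*z) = z*(z - 5)*(z^2 - 5*z + 6) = z*(z - 5)*(z - 3)*(z - 2)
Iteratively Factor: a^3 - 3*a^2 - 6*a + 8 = (a - 1)*(a^2 - 2*a - 8) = (a - 1)*(a + 2)*(a - 4)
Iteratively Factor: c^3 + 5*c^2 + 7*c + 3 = (c + 1)*(c^2 + 4*c + 3) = (c + 1)^2*(c + 3)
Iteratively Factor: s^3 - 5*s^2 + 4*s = (s - 1)*(s^2 - 4*s) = s*(s - 1)*(s - 4)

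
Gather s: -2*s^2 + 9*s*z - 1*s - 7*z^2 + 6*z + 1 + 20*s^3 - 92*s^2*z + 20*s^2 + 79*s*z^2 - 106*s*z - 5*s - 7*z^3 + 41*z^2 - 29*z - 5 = 20*s^3 + s^2*(18 - 92*z) + s*(79*z^2 - 97*z - 6) - 7*z^3 + 34*z^2 - 23*z - 4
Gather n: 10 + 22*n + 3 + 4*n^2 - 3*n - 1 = 4*n^2 + 19*n + 12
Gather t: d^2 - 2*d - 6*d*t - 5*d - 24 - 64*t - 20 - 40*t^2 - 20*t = d^2 - 7*d - 40*t^2 + t*(-6*d - 84) - 44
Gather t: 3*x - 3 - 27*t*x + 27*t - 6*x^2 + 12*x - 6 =t*(27 - 27*x) - 6*x^2 + 15*x - 9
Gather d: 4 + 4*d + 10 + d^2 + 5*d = d^2 + 9*d + 14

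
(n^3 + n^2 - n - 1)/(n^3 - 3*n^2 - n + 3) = (n + 1)/(n - 3)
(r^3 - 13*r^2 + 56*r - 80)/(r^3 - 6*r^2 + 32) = (r - 5)/(r + 2)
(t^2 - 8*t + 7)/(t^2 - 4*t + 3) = (t - 7)/(t - 3)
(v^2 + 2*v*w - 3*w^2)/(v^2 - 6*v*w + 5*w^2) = (v + 3*w)/(v - 5*w)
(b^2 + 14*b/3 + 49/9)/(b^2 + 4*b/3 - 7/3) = (b + 7/3)/(b - 1)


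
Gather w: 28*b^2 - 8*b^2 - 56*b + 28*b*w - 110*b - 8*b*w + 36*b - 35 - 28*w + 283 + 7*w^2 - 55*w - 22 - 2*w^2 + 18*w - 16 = 20*b^2 - 130*b + 5*w^2 + w*(20*b - 65) + 210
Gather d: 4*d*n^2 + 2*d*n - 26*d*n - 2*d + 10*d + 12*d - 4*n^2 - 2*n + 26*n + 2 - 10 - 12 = d*(4*n^2 - 24*n + 20) - 4*n^2 + 24*n - 20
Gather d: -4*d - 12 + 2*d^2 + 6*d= 2*d^2 + 2*d - 12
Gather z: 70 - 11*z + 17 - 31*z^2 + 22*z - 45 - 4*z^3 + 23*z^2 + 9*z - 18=-4*z^3 - 8*z^2 + 20*z + 24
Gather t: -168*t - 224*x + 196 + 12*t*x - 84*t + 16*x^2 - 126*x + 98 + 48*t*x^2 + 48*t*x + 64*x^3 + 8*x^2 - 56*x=t*(48*x^2 + 60*x - 252) + 64*x^3 + 24*x^2 - 406*x + 294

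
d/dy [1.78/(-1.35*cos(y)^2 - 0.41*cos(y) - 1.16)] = -(4.806*cos(y) + 0.7298)*sin(y)/(1.35*cos(y)^2 + 0.41*cos(y) + 1.16)^2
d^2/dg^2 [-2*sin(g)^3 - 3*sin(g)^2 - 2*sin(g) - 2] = 18*sin(g)^3 + 12*sin(g)^2 - 10*sin(g) - 6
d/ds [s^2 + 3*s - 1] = 2*s + 3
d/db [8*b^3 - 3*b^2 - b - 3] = 24*b^2 - 6*b - 1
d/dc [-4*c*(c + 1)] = -8*c - 4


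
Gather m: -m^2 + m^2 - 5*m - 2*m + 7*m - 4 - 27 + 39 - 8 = 0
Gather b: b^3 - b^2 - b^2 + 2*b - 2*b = b^3 - 2*b^2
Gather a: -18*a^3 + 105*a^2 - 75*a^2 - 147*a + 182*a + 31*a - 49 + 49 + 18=-18*a^3 + 30*a^2 + 66*a + 18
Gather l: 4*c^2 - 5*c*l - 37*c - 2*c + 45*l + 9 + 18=4*c^2 - 39*c + l*(45 - 5*c) + 27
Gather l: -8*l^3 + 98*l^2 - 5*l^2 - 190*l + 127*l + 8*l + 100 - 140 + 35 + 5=-8*l^3 + 93*l^2 - 55*l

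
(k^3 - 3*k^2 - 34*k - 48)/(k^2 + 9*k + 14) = (k^2 - 5*k - 24)/(k + 7)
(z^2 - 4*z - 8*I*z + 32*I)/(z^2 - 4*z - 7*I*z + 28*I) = (z - 8*I)/(z - 7*I)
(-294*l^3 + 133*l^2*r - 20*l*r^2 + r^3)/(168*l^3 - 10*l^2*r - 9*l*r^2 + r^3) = (-7*l + r)/(4*l + r)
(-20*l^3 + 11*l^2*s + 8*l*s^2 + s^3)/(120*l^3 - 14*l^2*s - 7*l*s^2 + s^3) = (-5*l^2 + 4*l*s + s^2)/(30*l^2 - 11*l*s + s^2)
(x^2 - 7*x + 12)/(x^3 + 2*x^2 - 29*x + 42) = (x - 4)/(x^2 + 5*x - 14)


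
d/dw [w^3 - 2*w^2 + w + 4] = 3*w^2 - 4*w + 1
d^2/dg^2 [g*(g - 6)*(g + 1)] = 6*g - 10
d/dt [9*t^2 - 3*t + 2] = 18*t - 3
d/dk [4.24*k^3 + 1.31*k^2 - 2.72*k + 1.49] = 12.72*k^2 + 2.62*k - 2.72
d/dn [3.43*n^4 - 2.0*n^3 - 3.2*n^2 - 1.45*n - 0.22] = 13.72*n^3 - 6.0*n^2 - 6.4*n - 1.45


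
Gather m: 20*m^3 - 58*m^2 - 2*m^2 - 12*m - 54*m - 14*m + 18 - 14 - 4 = 20*m^3 - 60*m^2 - 80*m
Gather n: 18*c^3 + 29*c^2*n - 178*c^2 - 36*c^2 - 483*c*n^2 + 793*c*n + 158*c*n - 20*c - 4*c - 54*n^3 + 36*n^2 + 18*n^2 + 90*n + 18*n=18*c^3 - 214*c^2 - 24*c - 54*n^3 + n^2*(54 - 483*c) + n*(29*c^2 + 951*c + 108)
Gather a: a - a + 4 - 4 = 0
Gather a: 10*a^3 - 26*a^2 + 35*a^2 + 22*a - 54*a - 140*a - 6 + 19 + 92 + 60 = 10*a^3 + 9*a^2 - 172*a + 165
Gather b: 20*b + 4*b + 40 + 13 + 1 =24*b + 54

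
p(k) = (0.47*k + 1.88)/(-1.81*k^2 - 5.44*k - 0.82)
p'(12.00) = 0.00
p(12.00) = -0.02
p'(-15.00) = 0.00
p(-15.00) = 0.02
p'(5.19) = 0.01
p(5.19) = -0.06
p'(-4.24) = -0.04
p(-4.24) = 0.01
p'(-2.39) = -0.46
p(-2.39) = 0.41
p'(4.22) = 0.02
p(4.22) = -0.07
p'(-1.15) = 0.34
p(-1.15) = 0.44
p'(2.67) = 0.04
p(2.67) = -0.11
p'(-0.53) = 2.68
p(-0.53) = 1.05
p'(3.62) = 0.02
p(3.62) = -0.08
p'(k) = (0.47*k + 1.88)*(3.62*k + 5.44)/(-1.81*k^2 - 5.44*k - 0.82)^2 + 0.47/(-1.81*k^2 - 5.44*k - 0.82) = (0.8507*k^2 + 6.8056*k + 9.8418)/(3.2761*k^4 + 19.6928*k^3 + 32.562*k^2 + 8.9216*k + 0.6724)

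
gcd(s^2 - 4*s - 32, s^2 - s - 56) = s - 8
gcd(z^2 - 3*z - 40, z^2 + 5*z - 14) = 1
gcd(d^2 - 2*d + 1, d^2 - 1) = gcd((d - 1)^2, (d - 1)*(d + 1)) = d - 1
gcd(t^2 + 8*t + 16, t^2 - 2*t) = 1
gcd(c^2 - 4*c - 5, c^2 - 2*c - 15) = c - 5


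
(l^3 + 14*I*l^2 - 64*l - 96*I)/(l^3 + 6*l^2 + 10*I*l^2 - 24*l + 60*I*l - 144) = (l + 4*I)/(l + 6)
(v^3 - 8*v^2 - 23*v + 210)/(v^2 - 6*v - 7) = (v^2 - v - 30)/(v + 1)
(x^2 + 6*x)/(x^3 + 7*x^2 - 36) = x/(x^2 + x - 6)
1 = 1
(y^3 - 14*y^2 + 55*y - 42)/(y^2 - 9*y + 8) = (y^2 - 13*y + 42)/(y - 8)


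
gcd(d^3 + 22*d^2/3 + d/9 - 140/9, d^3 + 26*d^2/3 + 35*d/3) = d^2 + 26*d/3 + 35/3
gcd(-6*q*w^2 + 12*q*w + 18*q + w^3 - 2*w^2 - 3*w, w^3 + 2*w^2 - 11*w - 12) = w^2 - 2*w - 3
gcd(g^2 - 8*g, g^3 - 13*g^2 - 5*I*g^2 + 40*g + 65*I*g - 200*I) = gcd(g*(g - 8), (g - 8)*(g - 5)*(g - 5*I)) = g - 8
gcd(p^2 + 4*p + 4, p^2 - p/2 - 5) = p + 2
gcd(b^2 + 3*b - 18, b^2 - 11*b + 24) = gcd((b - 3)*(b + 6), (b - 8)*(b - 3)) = b - 3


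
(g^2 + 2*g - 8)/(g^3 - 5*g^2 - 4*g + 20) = (g + 4)/(g^2 - 3*g - 10)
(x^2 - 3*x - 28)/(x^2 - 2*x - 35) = (x + 4)/(x + 5)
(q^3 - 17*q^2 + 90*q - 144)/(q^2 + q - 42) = (q^2 - 11*q + 24)/(q + 7)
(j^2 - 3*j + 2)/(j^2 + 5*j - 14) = (j - 1)/(j + 7)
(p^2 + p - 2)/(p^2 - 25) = (p^2 + p - 2)/(p^2 - 25)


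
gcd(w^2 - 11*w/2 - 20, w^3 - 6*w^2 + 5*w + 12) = 1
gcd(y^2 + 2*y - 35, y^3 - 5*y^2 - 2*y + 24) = 1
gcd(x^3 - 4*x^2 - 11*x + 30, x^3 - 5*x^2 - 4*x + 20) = x^2 - 7*x + 10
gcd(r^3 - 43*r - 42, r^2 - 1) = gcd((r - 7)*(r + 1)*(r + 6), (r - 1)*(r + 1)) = r + 1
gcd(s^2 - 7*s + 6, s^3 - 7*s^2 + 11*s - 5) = s - 1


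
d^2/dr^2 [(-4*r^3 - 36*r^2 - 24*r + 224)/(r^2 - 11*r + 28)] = 528*(-3*r^3 + 28*r^2 - 56*r - 56)/(r^6 - 33*r^5 + 447*r^4 - 3179*r^3 + 12516*r^2 - 25872*r + 21952)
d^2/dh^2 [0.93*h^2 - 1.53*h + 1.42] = 1.86000000000000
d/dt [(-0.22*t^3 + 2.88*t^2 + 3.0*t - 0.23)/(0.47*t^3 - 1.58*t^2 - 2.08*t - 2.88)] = (-1.006*t^4 - 1.9048*t^3 + 0.9747*t^2 - 17.3156*t - 9.1184)/(0.2209*t^6 - 1.4852*t^5 + 0.5412*t^4 + 3.8656*t^3 + 13.4272*t^2 + 11.9808*t + 8.2944)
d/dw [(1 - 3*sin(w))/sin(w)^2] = (3*sin(w) - 2)*cos(w)/sin(w)^3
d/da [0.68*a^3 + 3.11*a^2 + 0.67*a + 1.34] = 2.04*a^2 + 6.22*a + 0.67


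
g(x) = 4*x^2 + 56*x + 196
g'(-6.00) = 8.00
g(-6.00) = 4.00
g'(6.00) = 104.00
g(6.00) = 676.00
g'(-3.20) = 30.40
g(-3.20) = 57.76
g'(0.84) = 62.72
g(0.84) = 245.86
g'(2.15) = 73.20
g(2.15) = 334.89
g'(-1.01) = 47.92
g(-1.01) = 143.52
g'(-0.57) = 51.44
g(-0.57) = 165.38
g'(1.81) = 70.48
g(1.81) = 310.46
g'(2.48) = 75.84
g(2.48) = 359.48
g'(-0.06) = 55.52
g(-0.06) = 192.65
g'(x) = 8*x + 56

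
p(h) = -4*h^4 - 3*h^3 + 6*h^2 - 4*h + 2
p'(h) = -16*h^3 - 9*h^2 + 12*h - 4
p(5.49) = -3969.23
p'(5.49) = -2856.89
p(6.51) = -7781.73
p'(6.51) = -4721.61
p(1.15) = -6.22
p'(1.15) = -26.44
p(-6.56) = -6274.22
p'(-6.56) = 4046.78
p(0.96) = -2.36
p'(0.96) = -14.93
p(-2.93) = -154.11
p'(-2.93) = 286.04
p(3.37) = -574.07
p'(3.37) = -678.14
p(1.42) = -16.43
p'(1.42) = -50.92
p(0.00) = 2.00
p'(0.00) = -4.00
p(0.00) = 2.00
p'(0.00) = -4.00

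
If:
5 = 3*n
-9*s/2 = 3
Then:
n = 5/3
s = -2/3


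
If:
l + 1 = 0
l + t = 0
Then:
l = -1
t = 1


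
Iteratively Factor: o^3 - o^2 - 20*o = (o)*(o^2 - o - 20) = o*(o - 5)*(o + 4)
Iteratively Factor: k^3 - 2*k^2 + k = (k - 1)*(k^2 - k) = (k - 1)^2*(k)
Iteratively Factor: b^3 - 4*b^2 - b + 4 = (b - 1)*(b^2 - 3*b - 4) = (b - 4)*(b - 1)*(b + 1)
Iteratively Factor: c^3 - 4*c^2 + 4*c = (c)*(c^2 - 4*c + 4) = c*(c - 2)*(c - 2)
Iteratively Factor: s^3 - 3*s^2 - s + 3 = (s - 3)*(s^2 - 1) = (s - 3)*(s + 1)*(s - 1)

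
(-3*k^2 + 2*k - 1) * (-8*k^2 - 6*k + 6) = 24*k^4 + 2*k^3 - 22*k^2 + 18*k - 6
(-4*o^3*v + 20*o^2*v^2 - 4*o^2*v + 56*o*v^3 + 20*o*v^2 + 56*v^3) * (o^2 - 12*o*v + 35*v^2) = -4*o^5*v + 68*o^4*v^2 - 4*o^4*v - 324*o^3*v^3 + 68*o^3*v^2 + 28*o^2*v^4 - 324*o^2*v^3 + 1960*o*v^5 + 28*o*v^4 + 1960*v^5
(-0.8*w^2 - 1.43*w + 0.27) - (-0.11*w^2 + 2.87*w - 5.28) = -0.69*w^2 - 4.3*w + 5.55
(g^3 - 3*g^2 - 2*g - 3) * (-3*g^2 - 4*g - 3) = -3*g^5 + 5*g^4 + 15*g^3 + 26*g^2 + 18*g + 9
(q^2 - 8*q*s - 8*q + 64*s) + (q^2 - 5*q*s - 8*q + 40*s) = 2*q^2 - 13*q*s - 16*q + 104*s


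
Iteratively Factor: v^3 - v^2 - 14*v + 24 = (v - 2)*(v^2 + v - 12) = (v - 2)*(v + 4)*(v - 3)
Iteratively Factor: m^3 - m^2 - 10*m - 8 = (m - 4)*(m^2 + 3*m + 2) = (m - 4)*(m + 2)*(m + 1)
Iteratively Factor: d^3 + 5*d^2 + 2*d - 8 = (d + 2)*(d^2 + 3*d - 4) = (d + 2)*(d + 4)*(d - 1)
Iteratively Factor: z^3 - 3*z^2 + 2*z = (z)*(z^2 - 3*z + 2) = z*(z - 2)*(z - 1)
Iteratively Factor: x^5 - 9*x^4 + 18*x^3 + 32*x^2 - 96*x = (x - 4)*(x^4 - 5*x^3 - 2*x^2 + 24*x) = (x - 4)^2*(x^3 - x^2 - 6*x) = (x - 4)^2*(x - 3)*(x^2 + 2*x) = (x - 4)^2*(x - 3)*(x + 2)*(x)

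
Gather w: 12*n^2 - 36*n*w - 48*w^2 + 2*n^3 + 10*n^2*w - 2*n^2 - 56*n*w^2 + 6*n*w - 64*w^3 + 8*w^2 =2*n^3 + 10*n^2 - 64*w^3 + w^2*(-56*n - 40) + w*(10*n^2 - 30*n)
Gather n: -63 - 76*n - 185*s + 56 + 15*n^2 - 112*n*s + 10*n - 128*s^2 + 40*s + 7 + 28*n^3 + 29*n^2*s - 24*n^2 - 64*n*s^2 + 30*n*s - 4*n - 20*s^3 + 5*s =28*n^3 + n^2*(29*s - 9) + n*(-64*s^2 - 82*s - 70) - 20*s^3 - 128*s^2 - 140*s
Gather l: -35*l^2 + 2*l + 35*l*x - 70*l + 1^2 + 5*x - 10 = -35*l^2 + l*(35*x - 68) + 5*x - 9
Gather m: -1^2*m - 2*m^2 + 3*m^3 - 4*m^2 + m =3*m^3 - 6*m^2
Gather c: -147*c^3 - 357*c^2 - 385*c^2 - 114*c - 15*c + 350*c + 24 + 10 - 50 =-147*c^3 - 742*c^2 + 221*c - 16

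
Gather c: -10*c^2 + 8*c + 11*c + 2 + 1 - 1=-10*c^2 + 19*c + 2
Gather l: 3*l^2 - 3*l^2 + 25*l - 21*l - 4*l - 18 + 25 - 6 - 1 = 0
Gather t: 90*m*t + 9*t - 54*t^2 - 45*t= -54*t^2 + t*(90*m - 36)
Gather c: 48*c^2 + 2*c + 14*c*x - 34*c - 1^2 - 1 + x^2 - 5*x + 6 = 48*c^2 + c*(14*x - 32) + x^2 - 5*x + 4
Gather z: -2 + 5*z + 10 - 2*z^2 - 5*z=8 - 2*z^2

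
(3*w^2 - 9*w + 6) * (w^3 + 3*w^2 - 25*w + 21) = 3*w^5 - 96*w^3 + 306*w^2 - 339*w + 126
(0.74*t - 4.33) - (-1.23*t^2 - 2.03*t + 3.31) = 1.23*t^2 + 2.77*t - 7.64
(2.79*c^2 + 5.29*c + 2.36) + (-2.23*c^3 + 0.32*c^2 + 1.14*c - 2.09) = -2.23*c^3 + 3.11*c^2 + 6.43*c + 0.27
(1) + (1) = 2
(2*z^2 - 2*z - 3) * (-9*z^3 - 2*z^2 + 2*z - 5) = -18*z^5 + 14*z^4 + 35*z^3 - 8*z^2 + 4*z + 15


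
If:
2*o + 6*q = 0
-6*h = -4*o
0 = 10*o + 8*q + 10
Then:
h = -10/11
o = -15/11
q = 5/11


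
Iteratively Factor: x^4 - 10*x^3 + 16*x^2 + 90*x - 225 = (x - 5)*(x^3 - 5*x^2 - 9*x + 45) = (x - 5)^2*(x^2 - 9) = (x - 5)^2*(x + 3)*(x - 3)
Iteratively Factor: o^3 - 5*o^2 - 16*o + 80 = (o + 4)*(o^2 - 9*o + 20) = (o - 4)*(o + 4)*(o - 5)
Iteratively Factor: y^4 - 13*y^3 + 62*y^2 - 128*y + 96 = (y - 2)*(y^3 - 11*y^2 + 40*y - 48) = (y - 4)*(y - 2)*(y^2 - 7*y + 12) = (y - 4)*(y - 3)*(y - 2)*(y - 4)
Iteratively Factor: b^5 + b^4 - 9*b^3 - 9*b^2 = (b + 3)*(b^4 - 2*b^3 - 3*b^2) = (b + 1)*(b + 3)*(b^3 - 3*b^2) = b*(b + 1)*(b + 3)*(b^2 - 3*b) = b*(b - 3)*(b + 1)*(b + 3)*(b)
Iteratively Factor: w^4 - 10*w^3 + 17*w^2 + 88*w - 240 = (w + 3)*(w^3 - 13*w^2 + 56*w - 80) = (w - 5)*(w + 3)*(w^2 - 8*w + 16) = (w - 5)*(w - 4)*(w + 3)*(w - 4)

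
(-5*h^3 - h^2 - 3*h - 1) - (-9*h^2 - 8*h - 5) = -5*h^3 + 8*h^2 + 5*h + 4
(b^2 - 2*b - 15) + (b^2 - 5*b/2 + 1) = 2*b^2 - 9*b/2 - 14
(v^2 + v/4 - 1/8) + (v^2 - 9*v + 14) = 2*v^2 - 35*v/4 + 111/8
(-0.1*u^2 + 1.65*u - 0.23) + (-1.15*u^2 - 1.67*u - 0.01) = -1.25*u^2 - 0.02*u - 0.24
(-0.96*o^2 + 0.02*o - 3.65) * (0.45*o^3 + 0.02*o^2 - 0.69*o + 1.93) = -0.432*o^5 - 0.0102*o^4 - 0.9797*o^3 - 1.9396*o^2 + 2.5571*o - 7.0445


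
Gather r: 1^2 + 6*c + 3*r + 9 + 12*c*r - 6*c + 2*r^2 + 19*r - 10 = 2*r^2 + r*(12*c + 22)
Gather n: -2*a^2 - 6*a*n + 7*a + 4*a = -2*a^2 - 6*a*n + 11*a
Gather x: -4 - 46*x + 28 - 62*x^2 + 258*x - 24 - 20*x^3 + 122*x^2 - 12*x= -20*x^3 + 60*x^2 + 200*x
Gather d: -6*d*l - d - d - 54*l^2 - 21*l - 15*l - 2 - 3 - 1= d*(-6*l - 2) - 54*l^2 - 36*l - 6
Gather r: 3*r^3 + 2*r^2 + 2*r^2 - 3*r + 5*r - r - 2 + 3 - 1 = 3*r^3 + 4*r^2 + r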